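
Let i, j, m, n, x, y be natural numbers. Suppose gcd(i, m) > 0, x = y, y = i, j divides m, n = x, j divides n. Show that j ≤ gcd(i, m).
x = y and y = i, hence x = i. From n = x and j divides n, j divides x. x = i, so j divides i. Since j divides m, j divides gcd(i, m). gcd(i, m) > 0, so j ≤ gcd(i, m).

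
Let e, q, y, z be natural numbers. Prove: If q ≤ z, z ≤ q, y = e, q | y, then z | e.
q ≤ z and z ≤ q, so q = z. y = e and q | y, thus q | e. q = z, so z | e.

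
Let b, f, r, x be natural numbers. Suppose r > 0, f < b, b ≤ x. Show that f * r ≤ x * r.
f < b and b ≤ x, hence f < x. Since r > 0, by multiplying by a positive, f * r < x * r. Then f * r ≤ x * r.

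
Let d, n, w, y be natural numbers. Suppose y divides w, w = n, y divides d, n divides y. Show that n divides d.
w = n and y divides w, thus y divides n. Since n divides y, y = n. y divides d, so n divides d.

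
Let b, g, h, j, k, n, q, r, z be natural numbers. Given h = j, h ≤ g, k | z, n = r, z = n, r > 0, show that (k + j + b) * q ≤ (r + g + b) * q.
Since z = n and n = r, z = r. k | z, so k | r. Since r > 0, k ≤ r. h = j and h ≤ g, hence j ≤ g. Then j + b ≤ g + b. k ≤ r, so k + j + b ≤ r + g + b. Then (k + j + b) * q ≤ (r + g + b) * q.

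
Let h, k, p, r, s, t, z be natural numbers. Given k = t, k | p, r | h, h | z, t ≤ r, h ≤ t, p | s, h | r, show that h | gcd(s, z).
r | h and h | r, therefore r = h. t ≤ r, so t ≤ h. Since h ≤ t, t = h. k = t, so k = h. Since k | p and p | s, k | s. Since k = h, h | s. Since h | z, h | gcd(s, z).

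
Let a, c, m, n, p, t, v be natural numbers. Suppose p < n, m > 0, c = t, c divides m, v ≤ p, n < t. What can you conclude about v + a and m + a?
v + a < m + a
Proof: Because v ≤ p and p < n, v < n. c = t and c divides m, hence t divides m. Since m > 0, t ≤ m. From n < t, n < m. v < n, so v < m. Then v + a < m + a.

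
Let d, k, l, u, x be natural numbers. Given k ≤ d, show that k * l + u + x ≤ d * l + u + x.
Because k ≤ d, by multiplying by a non-negative, k * l ≤ d * l. Then k * l + u ≤ d * l + u. Then k * l + u + x ≤ d * l + u + x.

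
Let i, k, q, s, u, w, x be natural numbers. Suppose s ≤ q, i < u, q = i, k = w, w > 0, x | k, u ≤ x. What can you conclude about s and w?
s < w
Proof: Because q = i and s ≤ q, s ≤ i. Since i < u and u ≤ x, i < x. s ≤ i, so s < x. k = w and x | k, therefore x | w. Since w > 0, x ≤ w. Because s < x, s < w.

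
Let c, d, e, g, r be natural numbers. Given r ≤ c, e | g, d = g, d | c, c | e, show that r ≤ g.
c | e and e | g, thus c | g. d = g and d | c, hence g | c. c | g, so c = g. Since r ≤ c, r ≤ g.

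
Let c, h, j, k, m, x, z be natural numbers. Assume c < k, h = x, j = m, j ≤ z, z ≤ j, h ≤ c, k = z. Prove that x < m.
Because z ≤ j and j ≤ z, z = j. k = z, so k = j. h ≤ c and c < k, therefore h < k. Since h = x, x < k. k = j, so x < j. Since j = m, x < m.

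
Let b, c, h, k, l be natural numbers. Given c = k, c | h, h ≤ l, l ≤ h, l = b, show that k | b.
h ≤ l and l ≤ h, hence h = l. Since l = b, h = b. Since c | h, c | b. Since c = k, k | b.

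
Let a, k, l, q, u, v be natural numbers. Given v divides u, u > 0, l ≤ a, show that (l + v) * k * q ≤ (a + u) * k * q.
v divides u and u > 0, therefore v ≤ u. l ≤ a, so l + v ≤ a + u. By multiplying by a non-negative, (l + v) * k ≤ (a + u) * k. By multiplying by a non-negative, (l + v) * k * q ≤ (a + u) * k * q.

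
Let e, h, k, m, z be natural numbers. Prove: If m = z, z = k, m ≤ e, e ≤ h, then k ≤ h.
Since m = z and z = k, m = k. From m ≤ e and e ≤ h, m ≤ h. m = k, so k ≤ h.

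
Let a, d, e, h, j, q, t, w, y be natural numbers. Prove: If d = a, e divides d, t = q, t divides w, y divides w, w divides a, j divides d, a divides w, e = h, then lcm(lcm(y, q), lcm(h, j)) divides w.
Since t = q and t divides w, q divides w. y divides w, so lcm(y, q) divides w. a divides w and w divides a, therefore a = w. d = a, so d = w. Because e = h and e divides d, h divides d. Since j divides d, lcm(h, j) divides d. d = w, so lcm(h, j) divides w. Since lcm(y, q) divides w, lcm(lcm(y, q), lcm(h, j)) divides w.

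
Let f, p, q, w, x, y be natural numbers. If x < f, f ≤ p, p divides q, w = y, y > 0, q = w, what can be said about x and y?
x < y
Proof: Because q = w and w = y, q = y. From p divides q, p divides y. Since y > 0, p ≤ y. f ≤ p, so f ≤ y. x < f, so x < y.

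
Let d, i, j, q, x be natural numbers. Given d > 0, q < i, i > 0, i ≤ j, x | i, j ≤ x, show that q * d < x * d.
i ≤ j and j ≤ x, thus i ≤ x. x | i and i > 0, so x ≤ i. i ≤ x, so i = x. Since q < i, q < x. Since d > 0, q * d < x * d.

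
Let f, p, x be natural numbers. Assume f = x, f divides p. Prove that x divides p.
f = x and f divides p. By substitution, x divides p.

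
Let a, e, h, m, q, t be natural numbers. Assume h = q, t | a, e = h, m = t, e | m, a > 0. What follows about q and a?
q ≤ a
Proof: Since m = t and e | m, e | t. e = h, so h | t. Since t | a, h | a. Since h = q, q | a. a > 0, so q ≤ a.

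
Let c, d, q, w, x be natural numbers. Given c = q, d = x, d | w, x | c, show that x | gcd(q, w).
c = q and x | c, so x | q. Since d = x and d | w, x | w. Since x | q, x | gcd(q, w).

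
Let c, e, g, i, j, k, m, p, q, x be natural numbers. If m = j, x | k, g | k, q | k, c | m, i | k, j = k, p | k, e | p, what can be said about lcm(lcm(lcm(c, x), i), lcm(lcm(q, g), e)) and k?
lcm(lcm(lcm(c, x), i), lcm(lcm(q, g), e)) | k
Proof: From m = j and j = k, m = k. Since c | m, c | k. x | k, so lcm(c, x) | k. i | k, so lcm(lcm(c, x), i) | k. q | k and g | k, thus lcm(q, g) | k. e | p and p | k, hence e | k. lcm(q, g) | k, so lcm(lcm(q, g), e) | k. lcm(lcm(c, x), i) | k, so lcm(lcm(lcm(c, x), i), lcm(lcm(q, g), e)) | k.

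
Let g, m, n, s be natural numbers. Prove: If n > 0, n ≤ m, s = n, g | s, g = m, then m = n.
g = m and g | s, hence m | s. Since s = n, m | n. Since n > 0, m ≤ n. Since n ≤ m, n = m. Then m = n.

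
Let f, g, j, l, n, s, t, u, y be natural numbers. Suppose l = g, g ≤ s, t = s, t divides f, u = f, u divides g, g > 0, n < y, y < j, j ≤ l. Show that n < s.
From u = f and u divides g, f divides g. t divides f, so t divides g. Since t = s, s divides g. g > 0, so s ≤ g. g ≤ s, so g = s. l = g, so l = s. Because n < y and y < j, n < j. From j ≤ l, n < l. l = s, so n < s.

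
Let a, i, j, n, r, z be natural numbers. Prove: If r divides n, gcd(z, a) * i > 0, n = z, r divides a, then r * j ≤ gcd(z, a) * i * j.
From n = z and r divides n, r divides z. Since r divides a, r divides gcd(z, a). Then r divides gcd(z, a) * i. gcd(z, a) * i > 0, so r ≤ gcd(z, a) * i. By multiplying by a non-negative, r * j ≤ gcd(z, a) * i * j.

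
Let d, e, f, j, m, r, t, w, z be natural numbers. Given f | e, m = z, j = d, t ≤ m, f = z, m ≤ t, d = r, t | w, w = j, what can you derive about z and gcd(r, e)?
z | gcd(r, e)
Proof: Since t ≤ m and m ≤ t, t = m. m = z, so t = z. j = d and d = r, therefore j = r. w = j and t | w, hence t | j. Since j = r, t | r. Since t = z, z | r. Since f = z and f | e, z | e. z | r, so z | gcd(r, e).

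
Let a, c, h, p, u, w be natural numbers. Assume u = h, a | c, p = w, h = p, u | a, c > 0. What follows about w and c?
w ≤ c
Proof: u = h and h = p, thus u = p. p = w, so u = w. u | a and a | c, so u | c. u = w, so w | c. Since c > 0, w ≤ c.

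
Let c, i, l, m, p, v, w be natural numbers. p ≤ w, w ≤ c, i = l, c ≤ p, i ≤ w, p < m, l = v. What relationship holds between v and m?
v < m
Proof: i = l and l = v, therefore i = v. i ≤ w, so v ≤ w. From w ≤ c and c ≤ p, w ≤ p. p ≤ w, so p = w. p < m, so w < m. Since v ≤ w, v < m.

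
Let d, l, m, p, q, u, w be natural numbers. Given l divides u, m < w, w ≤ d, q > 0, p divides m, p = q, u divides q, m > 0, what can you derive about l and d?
l < d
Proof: Because l divides u and u divides q, l divides q. q > 0, so l ≤ q. p divides m and m > 0, hence p ≤ m. Because m < w, p < w. Since w ≤ d, p < d. p = q, so q < d. Since l ≤ q, l < d.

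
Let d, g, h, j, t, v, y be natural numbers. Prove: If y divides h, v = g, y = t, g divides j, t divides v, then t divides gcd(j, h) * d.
Since v = g and t divides v, t divides g. g divides j, so t divides j. From y = t and y divides h, t divides h. Because t divides j, t divides gcd(j, h). Then t divides gcd(j, h) * d.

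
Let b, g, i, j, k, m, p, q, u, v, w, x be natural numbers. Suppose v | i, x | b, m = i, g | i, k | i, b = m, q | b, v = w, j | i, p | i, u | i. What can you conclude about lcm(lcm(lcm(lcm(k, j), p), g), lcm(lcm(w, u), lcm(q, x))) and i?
lcm(lcm(lcm(lcm(k, j), p), g), lcm(lcm(w, u), lcm(q, x))) | i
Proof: k | i and j | i, therefore lcm(k, j) | i. Because p | i, lcm(lcm(k, j), p) | i. Since g | i, lcm(lcm(lcm(k, j), p), g) | i. v = w and v | i, therefore w | i. From u | i, lcm(w, u) | i. b = m and m = i, thus b = i. From q | b and x | b, lcm(q, x) | b. Since b = i, lcm(q, x) | i. Since lcm(w, u) | i, lcm(lcm(w, u), lcm(q, x)) | i. Since lcm(lcm(lcm(k, j), p), g) | i, lcm(lcm(lcm(lcm(k, j), p), g), lcm(lcm(w, u), lcm(q, x))) | i.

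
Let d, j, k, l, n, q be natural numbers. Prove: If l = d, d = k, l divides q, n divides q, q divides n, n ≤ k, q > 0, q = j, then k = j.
Since l = d and d = k, l = k. l divides q, so k divides q. q > 0, so k ≤ q. n divides q and q divides n, hence n = q. n ≤ k, so q ≤ k. k ≤ q, so k = q. Since q = j, k = j.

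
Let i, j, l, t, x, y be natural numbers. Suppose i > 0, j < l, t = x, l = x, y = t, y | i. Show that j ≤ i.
l = x and j < l, thus j < x. y = t and y | i, so t | i. Since i > 0, t ≤ i. Since t = x, x ≤ i. j < x, so j < i. Then j ≤ i.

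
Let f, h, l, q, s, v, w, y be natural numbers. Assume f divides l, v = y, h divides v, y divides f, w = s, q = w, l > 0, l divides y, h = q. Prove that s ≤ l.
Since y divides f and f divides l, y divides l. Since l divides y, y = l. h = q and q = w, so h = w. w = s, so h = s. v = y and h divides v, hence h divides y. Since h = s, s divides y. y = l, so s divides l. Because l > 0, s ≤ l.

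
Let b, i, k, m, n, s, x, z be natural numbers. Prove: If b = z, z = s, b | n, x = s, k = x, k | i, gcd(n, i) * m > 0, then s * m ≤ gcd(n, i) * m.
Because b = z and z = s, b = s. b | n, so s | n. Since k = x and k | i, x | i. Since x = s, s | i. Since s | n, s | gcd(n, i). Then s * m | gcd(n, i) * m. Because gcd(n, i) * m > 0, s * m ≤ gcd(n, i) * m.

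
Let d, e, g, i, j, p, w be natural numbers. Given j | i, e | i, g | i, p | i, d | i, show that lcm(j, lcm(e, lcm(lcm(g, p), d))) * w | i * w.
g | i and p | i, hence lcm(g, p) | i. Since d | i, lcm(lcm(g, p), d) | i. Since e | i, lcm(e, lcm(lcm(g, p), d)) | i. j | i, so lcm(j, lcm(e, lcm(lcm(g, p), d))) | i. Then lcm(j, lcm(e, lcm(lcm(g, p), d))) * w | i * w.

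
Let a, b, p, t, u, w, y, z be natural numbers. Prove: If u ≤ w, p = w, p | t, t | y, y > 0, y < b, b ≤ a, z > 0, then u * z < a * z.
p = w and p | t, so w | t. t | y, so w | y. y > 0, so w ≤ y. Because u ≤ w, u ≤ y. y < b and b ≤ a, therefore y < a. Since u ≤ y, u < a. z > 0, so u * z < a * z.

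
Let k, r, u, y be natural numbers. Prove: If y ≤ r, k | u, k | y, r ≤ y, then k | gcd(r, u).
y ≤ r and r ≤ y, thus y = r. Since k | y, k | r. Since k | u, k | gcd(r, u).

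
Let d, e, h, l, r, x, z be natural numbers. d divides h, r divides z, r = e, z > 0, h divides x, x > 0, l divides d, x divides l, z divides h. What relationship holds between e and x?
e ≤ x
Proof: r = e and r divides z, so e divides z. Since z > 0, e ≤ z. l divides d and d divides h, so l divides h. x divides l, so x divides h. h divides x, so h = x. z divides h, so z divides x. Since x > 0, z ≤ x. e ≤ z, so e ≤ x.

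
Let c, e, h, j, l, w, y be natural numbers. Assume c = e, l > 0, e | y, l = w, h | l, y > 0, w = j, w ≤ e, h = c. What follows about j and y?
j ≤ y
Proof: From h = c and h | l, c | l. c = e, so e | l. l > 0, so e ≤ l. Because l = w, e ≤ w. Since w ≤ e, e = w. Since e | y, w | y. y > 0, so w ≤ y. w = j, so j ≤ y.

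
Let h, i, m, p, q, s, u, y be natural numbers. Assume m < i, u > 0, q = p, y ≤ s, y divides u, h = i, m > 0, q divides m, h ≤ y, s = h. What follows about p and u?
p < u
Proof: Because q divides m and m > 0, q ≤ m. Because m < i, q < i. q = p, so p < i. From s = h and y ≤ s, y ≤ h. h ≤ y, so y = h. Since h = i, y = i. y divides u and u > 0, so y ≤ u. From y = i, i ≤ u. Since p < i, p < u.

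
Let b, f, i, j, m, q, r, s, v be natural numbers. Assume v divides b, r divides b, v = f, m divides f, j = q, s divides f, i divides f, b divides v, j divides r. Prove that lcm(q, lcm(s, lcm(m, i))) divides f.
Since b divides v and v divides b, b = v. v = f, so b = f. j divides r and r divides b, so j divides b. Since j = q, q divides b. Since b = f, q divides f. Because m divides f and i divides f, lcm(m, i) divides f. Since s divides f, lcm(s, lcm(m, i)) divides f. q divides f, so lcm(q, lcm(s, lcm(m, i))) divides f.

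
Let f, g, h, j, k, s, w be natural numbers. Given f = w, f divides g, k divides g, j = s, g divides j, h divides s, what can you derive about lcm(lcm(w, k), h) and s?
lcm(lcm(w, k), h) divides s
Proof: Since f = w and f divides g, w divides g. Since k divides g, lcm(w, k) divides g. j = s and g divides j, so g divides s. lcm(w, k) divides g, so lcm(w, k) divides s. h divides s, so lcm(lcm(w, k), h) divides s.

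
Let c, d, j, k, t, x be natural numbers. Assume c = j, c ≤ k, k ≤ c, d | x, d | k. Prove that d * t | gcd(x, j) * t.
Since k ≤ c and c ≤ k, k = c. c = j, so k = j. d | k, so d | j. From d | x, d | gcd(x, j). Then d * t | gcd(x, j) * t.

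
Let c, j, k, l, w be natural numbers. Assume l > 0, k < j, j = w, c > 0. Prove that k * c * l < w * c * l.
j = w and k < j, so k < w. Since c > 0, by multiplying by a positive, k * c < w * c. Combining with l > 0, by multiplying by a positive, k * c * l < w * c * l.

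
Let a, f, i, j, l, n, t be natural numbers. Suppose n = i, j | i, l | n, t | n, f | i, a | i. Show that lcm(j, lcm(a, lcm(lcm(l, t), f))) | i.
l | n and t | n, therefore lcm(l, t) | n. Since n = i, lcm(l, t) | i. f | i, so lcm(lcm(l, t), f) | i. Since a | i, lcm(a, lcm(lcm(l, t), f)) | i. j | i, so lcm(j, lcm(a, lcm(lcm(l, t), f))) | i.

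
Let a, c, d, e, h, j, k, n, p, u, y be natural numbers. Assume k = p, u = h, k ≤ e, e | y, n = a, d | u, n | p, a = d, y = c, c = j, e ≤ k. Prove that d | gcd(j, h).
Because n = a and n | p, a | p. Since a = d, d | p. From e ≤ k and k ≤ e, e = k. k = p, so e = p. Because y = c and e | y, e | c. Since c = j, e | j. e = p, so p | j. d | p, so d | j. Because u = h and d | u, d | h. d | j, so d | gcd(j, h).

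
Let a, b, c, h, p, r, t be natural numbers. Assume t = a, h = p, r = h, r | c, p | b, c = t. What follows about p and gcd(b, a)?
p | gcd(b, a)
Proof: c = t and t = a, hence c = a. r = h and r | c, hence h | c. Since c = a, h | a. h = p, so p | a. Since p | b, p | gcd(b, a).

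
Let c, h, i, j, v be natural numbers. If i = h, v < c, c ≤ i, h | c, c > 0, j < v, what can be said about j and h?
j < h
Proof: i = h and c ≤ i, therefore c ≤ h. From h | c and c > 0, h ≤ c. From c ≤ h, c = h. Because j < v and v < c, j < c. Since c = h, j < h.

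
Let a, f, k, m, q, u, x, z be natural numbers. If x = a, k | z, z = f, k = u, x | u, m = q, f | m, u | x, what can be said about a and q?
a | q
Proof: u | x and x | u, therefore u = x. Since x = a, u = a. From z = f and k | z, k | f. k = u, so u | f. From u = a, a | f. Since m = q and f | m, f | q. a | f, so a | q.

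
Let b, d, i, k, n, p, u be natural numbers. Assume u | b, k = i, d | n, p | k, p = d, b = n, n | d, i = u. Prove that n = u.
Because k = i and i = u, k = u. d | n and n | d, therefore d = n. p = d, so p = n. p | k, so n | k. k = u, so n | u. Since b = n and u | b, u | n. n | u, so n = u.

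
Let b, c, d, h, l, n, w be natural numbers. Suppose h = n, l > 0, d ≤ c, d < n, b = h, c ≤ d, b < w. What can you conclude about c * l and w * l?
c * l < w * l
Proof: d ≤ c and c ≤ d, thus d = c. Because b = h and h = n, b = n. Since b < w, n < w. d < n, so d < w. Since d = c, c < w. l > 0, so c * l < w * l.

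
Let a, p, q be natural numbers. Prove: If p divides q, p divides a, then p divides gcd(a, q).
p divides a and p divides q. Because common divisors divide the gcd, p divides gcd(a, q).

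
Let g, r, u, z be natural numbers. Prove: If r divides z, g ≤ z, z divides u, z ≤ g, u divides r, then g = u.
g ≤ z and z ≤ g, thus g = z. u divides r and r divides z, hence u divides z. Since z divides u, z = u. g = z, so g = u.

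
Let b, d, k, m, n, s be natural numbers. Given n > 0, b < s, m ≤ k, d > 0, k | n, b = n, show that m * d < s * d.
Because k | n and n > 0, k ≤ n. Because m ≤ k, m ≤ n. b = n and b < s, so n < s. m ≤ n, so m < s. d > 0, so m * d < s * d.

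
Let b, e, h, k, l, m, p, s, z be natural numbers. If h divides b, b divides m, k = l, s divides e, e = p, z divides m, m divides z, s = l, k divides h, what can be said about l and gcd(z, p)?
l divides gcd(z, p)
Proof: m divides z and z divides m, therefore m = z. k divides h and h divides b, hence k divides b. b divides m, so k divides m. Since m = z, k divides z. Since k = l, l divides z. From s = l and s divides e, l divides e. e = p, so l divides p. l divides z, so l divides gcd(z, p).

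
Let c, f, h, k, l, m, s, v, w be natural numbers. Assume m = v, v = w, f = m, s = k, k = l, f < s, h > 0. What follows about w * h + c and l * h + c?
w * h + c < l * h + c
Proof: Because m = v and v = w, m = w. Because s = k and k = l, s = l. Since f < s, f < l. Since f = m, m < l. Since m = w, w < l. h > 0, so w * h < l * h. Then w * h + c < l * h + c.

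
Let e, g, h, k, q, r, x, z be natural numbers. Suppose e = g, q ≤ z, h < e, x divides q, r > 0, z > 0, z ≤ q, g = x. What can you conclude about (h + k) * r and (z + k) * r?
(h + k) * r < (z + k) * r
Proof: e = g and g = x, so e = x. h < e, so h < x. Because q ≤ z and z ≤ q, q = z. x divides q, so x divides z. Since z > 0, x ≤ z. From h < x, h < z. Then h + k < z + k. Since r > 0, by multiplying by a positive, (h + k) * r < (z + k) * r.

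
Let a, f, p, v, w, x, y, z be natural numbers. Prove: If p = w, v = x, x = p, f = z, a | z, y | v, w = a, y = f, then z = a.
p = w and w = a, therefore p = a. From v = x and x = p, v = p. From y = f and y | v, f | v. Since v = p, f | p. f = z, so z | p. p = a, so z | a. Since a | z, z = a.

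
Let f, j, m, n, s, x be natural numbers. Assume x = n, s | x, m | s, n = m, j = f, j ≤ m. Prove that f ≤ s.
From x = n and n = m, x = m. Since s | x, s | m. m | s, so m = s. Since j ≤ m, j ≤ s. Because j = f, f ≤ s.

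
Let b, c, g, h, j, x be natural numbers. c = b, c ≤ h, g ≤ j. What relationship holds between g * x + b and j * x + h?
g * x + b ≤ j * x + h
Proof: g ≤ j. By multiplying by a non-negative, g * x ≤ j * x. Since c = b and c ≤ h, b ≤ h. Since g * x ≤ j * x, g * x + b ≤ j * x + h.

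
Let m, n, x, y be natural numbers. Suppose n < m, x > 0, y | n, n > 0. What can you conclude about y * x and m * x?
y * x < m * x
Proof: Because y | n and n > 0, y ≤ n. Since n < m, y < m. From x > 0, y * x < m * x.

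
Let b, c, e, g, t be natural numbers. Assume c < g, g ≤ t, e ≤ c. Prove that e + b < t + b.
c < g and g ≤ t, therefore c < t. e ≤ c, so e < t. Then e + b < t + b.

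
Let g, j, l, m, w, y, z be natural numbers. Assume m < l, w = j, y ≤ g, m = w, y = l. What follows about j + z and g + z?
j + z < g + z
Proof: m = w and w = j, therefore m = j. m < l, so j < l. Because y = l and y ≤ g, l ≤ g. From j < l, j < g. Then j + z < g + z.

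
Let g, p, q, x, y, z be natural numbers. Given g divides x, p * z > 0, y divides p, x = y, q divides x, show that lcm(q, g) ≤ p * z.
Because q divides x and g divides x, lcm(q, g) divides x. x = y, so lcm(q, g) divides y. Since y divides p, lcm(q, g) divides p. Then lcm(q, g) divides p * z. Since p * z > 0, lcm(q, g) ≤ p * z.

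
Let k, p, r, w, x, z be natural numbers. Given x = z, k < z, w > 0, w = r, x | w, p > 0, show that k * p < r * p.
x = z and x | w, so z | w. w > 0, so z ≤ w. w = r, so z ≤ r. Since k < z, k < r. p > 0, so k * p < r * p.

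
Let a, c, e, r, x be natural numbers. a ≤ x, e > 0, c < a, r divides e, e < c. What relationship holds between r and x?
r < x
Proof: r divides e and e > 0, so r ≤ e. Since c < a and a ≤ x, c < x. e < c, so e < x. Since r ≤ e, r < x.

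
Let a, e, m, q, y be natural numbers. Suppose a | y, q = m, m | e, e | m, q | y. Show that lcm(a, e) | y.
m | e and e | m, so m = e. Since q = m, q = e. q | y, so e | y. From a | y, lcm(a, e) | y.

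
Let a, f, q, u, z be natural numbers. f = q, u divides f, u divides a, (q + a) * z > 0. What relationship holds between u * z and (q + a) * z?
u * z ≤ (q + a) * z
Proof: f = q and u divides f, thus u divides q. From u divides a, u divides q + a. Then u * z divides (q + a) * z. Since (q + a) * z > 0, u * z ≤ (q + a) * z.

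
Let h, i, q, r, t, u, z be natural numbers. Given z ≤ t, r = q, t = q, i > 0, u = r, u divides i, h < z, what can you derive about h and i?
h < i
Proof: Because t = q and z ≤ t, z ≤ q. Since h < z, h < q. u = r and r = q, therefore u = q. u divides i, so q divides i. i > 0, so q ≤ i. From h < q, h < i.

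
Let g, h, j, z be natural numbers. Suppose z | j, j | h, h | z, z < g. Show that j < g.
From j | h and h | z, j | z. Since z | j, z = j. z < g, so j < g.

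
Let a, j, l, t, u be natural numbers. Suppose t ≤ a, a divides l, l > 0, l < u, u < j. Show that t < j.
From a divides l and l > 0, a ≤ l. l < u, so a < u. Since u < j, a < j. t ≤ a, so t < j.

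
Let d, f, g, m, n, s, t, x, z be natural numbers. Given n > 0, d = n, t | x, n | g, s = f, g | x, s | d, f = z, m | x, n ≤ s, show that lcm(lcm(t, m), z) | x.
Because t | x and m | x, lcm(t, m) | x. d = n and s | d, therefore s | n. n > 0, so s ≤ n. n ≤ s, so n = s. Since s = f, n = f. f = z, so n = z. n | g and g | x, so n | x. Since n = z, z | x. Since lcm(t, m) | x, lcm(lcm(t, m), z) | x.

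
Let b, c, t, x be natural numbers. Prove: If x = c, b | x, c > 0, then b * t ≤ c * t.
Since x = c and b | x, b | c. Since c > 0, b ≤ c. Then b * t ≤ c * t.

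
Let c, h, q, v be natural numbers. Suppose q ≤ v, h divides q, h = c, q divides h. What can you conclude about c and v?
c ≤ v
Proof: q divides h and h divides q, hence q = h. Since h = c, q = c. Since q ≤ v, c ≤ v.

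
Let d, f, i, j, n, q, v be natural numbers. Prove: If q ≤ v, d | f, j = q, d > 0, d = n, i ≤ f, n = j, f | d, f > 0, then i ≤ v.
n = j and j = q, so n = q. f | d and d > 0, so f ≤ d. From d | f and f > 0, d ≤ f. Since f ≤ d, f = d. Because d = n, f = n. From i ≤ f, i ≤ n. n = q, so i ≤ q. Since q ≤ v, i ≤ v.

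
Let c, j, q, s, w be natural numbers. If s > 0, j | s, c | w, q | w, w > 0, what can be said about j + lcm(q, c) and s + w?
j + lcm(q, c) ≤ s + w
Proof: j | s and s > 0, therefore j ≤ s. q | w and c | w, thus lcm(q, c) | w. Since w > 0, lcm(q, c) ≤ w. j ≤ s, so j + lcm(q, c) ≤ s + w.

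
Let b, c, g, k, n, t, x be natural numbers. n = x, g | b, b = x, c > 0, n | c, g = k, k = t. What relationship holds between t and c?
t ≤ c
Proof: Since g = k and k = t, g = t. Because b = x and g | b, g | x. n = x and n | c, therefore x | c. Because g | x, g | c. Since c > 0, g ≤ c. g = t, so t ≤ c.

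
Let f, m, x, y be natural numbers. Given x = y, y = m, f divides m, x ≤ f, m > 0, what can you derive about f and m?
f = m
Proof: f divides m and m > 0, therefore f ≤ m. x = y and y = m, so x = m. Since x ≤ f, m ≤ f. f ≤ m, so f = m.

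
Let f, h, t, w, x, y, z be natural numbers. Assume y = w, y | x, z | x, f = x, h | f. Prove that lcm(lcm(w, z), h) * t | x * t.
Since y = w and y | x, w | x. z | x, so lcm(w, z) | x. f = x and h | f, thus h | x. Since lcm(w, z) | x, lcm(lcm(w, z), h) | x. Then lcm(lcm(w, z), h) * t | x * t.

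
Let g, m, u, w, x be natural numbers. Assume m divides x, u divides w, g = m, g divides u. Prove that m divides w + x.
g divides u and u divides w, thus g divides w. g = m, so m divides w. Since m divides x, m divides w + x.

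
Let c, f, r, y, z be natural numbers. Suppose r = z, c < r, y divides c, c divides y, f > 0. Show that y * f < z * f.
c divides y and y divides c, therefore c = y. r = z and c < r, therefore c < z. c = y, so y < z. Since f > 0, by multiplying by a positive, y * f < z * f.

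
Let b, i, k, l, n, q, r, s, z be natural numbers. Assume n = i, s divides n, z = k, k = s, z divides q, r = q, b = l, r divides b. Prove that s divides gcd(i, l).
n = i and s divides n, thus s divides i. From z = k and k = s, z = s. z divides q, so s divides q. b = l and r divides b, thus r divides l. r = q, so q divides l. s divides q, so s divides l. s divides i, so s divides gcd(i, l).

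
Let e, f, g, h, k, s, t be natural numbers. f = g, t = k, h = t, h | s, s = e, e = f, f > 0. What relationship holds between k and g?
k ≤ g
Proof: Because h = t and t = k, h = k. s = e and h | s, so h | e. e = f, so h | f. h = k, so k | f. f > 0, so k ≤ f. Since f = g, k ≤ g.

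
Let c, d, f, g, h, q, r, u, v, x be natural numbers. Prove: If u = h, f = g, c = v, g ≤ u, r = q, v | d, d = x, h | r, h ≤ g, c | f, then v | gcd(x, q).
d = x and v | d, therefore v | x. u = h and g ≤ u, so g ≤ h. Since h ≤ g, g = h. f = g, so f = h. c = v and c | f, therefore v | f. f = h, so v | h. r = q and h | r, hence h | q. v | h, so v | q. Since v | x, v | gcd(x, q).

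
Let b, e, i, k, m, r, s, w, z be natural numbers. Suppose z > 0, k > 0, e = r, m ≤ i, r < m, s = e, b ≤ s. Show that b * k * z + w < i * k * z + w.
s = e and e = r, hence s = r. b ≤ s, so b ≤ r. Since r < m and m ≤ i, r < i. b ≤ r, so b < i. Since k > 0, by multiplying by a positive, b * k < i * k. Using z > 0 and multiplying by a positive, b * k * z < i * k * z. Then b * k * z + w < i * k * z + w.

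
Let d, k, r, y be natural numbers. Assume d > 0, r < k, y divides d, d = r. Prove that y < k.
Because y divides d and d > 0, y ≤ d. d = r, so y ≤ r. r < k, so y < k.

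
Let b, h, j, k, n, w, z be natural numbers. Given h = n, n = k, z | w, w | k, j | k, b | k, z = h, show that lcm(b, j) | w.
h = n and n = k, therefore h = k. From z = h and z | w, h | w. h = k, so k | w. From w | k, k = w. b | k and j | k, so lcm(b, j) | k. Since k = w, lcm(b, j) | w.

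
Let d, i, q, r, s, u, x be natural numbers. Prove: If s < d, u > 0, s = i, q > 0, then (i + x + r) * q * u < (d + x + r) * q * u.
Because s = i and s < d, i < d. Then i + x < d + x. Then i + x + r < d + x + r. q > 0, so (i + x + r) * q < (d + x + r) * q. u > 0, so (i + x + r) * q * u < (d + x + r) * q * u.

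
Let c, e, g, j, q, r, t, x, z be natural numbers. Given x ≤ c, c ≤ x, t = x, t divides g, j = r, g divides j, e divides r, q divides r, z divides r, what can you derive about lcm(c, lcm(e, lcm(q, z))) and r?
lcm(c, lcm(e, lcm(q, z))) divides r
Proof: Because x ≤ c and c ≤ x, x = c. From t = x and t divides g, x divides g. x = c, so c divides g. j = r and g divides j, so g divides r. From c divides g, c divides r. Because q divides r and z divides r, lcm(q, z) divides r. Since e divides r, lcm(e, lcm(q, z)) divides r. From c divides r, lcm(c, lcm(e, lcm(q, z))) divides r.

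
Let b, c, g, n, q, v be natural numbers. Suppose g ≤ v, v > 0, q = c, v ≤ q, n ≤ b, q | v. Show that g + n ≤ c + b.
Because q | v and v > 0, q ≤ v. v ≤ q, so v = q. q = c, so v = c. g ≤ v, so g ≤ c. Since n ≤ b, g + n ≤ c + b.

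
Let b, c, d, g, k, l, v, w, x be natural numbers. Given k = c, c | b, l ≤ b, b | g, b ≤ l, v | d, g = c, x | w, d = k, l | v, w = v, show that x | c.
d = k and k = c, hence d = c. v | d, so v | c. Because g = c and b | g, b | c. Since c | b, b = c. l ≤ b and b ≤ l, thus l = b. Since l | v, b | v. Since b = c, c | v. v | c, so v = c. w = v and x | w, thus x | v. v = c, so x | c.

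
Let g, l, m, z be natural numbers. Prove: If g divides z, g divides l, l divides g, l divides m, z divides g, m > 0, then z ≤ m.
l divides g and g divides l, therefore l = g. Because g divides z and z divides g, g = z. Because l = g, l = z. l divides m and m > 0, therefore l ≤ m. Since l = z, z ≤ m.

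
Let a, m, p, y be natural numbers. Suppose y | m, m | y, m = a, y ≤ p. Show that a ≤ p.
y | m and m | y, therefore y = m. From m = a, y = a. Since y ≤ p, a ≤ p.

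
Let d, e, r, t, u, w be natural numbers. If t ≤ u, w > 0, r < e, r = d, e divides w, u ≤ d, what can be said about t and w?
t < w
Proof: t ≤ u and u ≤ d, thus t ≤ d. Because e divides w and w > 0, e ≤ w. Since r < e, r < w. Since r = d, d < w. Since t ≤ d, t < w.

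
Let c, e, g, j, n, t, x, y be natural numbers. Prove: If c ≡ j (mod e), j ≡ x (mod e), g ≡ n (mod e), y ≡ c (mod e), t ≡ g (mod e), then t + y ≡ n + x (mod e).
t ≡ g (mod e) and g ≡ n (mod e), therefore t ≡ n (mod e). y ≡ c (mod e) and c ≡ j (mod e), so y ≡ j (mod e). Since j ≡ x (mod e), y ≡ x (mod e). Since t ≡ n (mod e), by adding congruences, t + y ≡ n + x (mod e).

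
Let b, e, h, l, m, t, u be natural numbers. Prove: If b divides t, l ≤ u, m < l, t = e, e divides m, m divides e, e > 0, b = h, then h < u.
Since t = e and b divides t, b divides e. b = h, so h divides e. Since e > 0, h ≤ e. m divides e and e divides m, therefore m = e. From m < l and l ≤ u, m < u. m = e, so e < u. Since h ≤ e, h < u.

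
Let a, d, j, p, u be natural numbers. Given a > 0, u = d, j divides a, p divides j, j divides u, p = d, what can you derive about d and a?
d ≤ a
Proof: Because u = d and j divides u, j divides d. From p = d and p divides j, d divides j. Since j divides d, j = d. j divides a, so d divides a. Since a > 0, d ≤ a.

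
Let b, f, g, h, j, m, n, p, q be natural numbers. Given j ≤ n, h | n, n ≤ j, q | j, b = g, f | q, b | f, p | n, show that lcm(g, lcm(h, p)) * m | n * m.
j ≤ n and n ≤ j, therefore j = n. Because b | f and f | q, b | q. Since q | j, b | j. j = n, so b | n. Since b = g, g | n. Because h | n and p | n, lcm(h, p) | n. Since g | n, lcm(g, lcm(h, p)) | n. Then lcm(g, lcm(h, p)) * m | n * m.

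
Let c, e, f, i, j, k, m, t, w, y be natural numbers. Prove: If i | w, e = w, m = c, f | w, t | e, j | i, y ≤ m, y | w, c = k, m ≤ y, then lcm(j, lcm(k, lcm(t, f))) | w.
j | i and i | w, hence j | w. y ≤ m and m ≤ y, hence y = m. Since m = c, y = c. Because c = k, y = k. Since y | w, k | w. e = w and t | e, hence t | w. Because f | w, lcm(t, f) | w. Since k | w, lcm(k, lcm(t, f)) | w. j | w, so lcm(j, lcm(k, lcm(t, f))) | w.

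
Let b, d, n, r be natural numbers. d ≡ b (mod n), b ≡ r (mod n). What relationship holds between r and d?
r ≡ d (mod n)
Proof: Because d ≡ b (mod n) and b ≡ r (mod n), d ≡ r (mod n). Then r ≡ d (mod n).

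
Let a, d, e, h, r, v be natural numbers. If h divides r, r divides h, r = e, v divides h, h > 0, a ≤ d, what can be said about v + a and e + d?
v + a ≤ e + d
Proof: h divides r and r divides h, therefore h = r. Since r = e, h = e. v divides h and h > 0, therefore v ≤ h. h = e, so v ≤ e. From a ≤ d, v + a ≤ e + d.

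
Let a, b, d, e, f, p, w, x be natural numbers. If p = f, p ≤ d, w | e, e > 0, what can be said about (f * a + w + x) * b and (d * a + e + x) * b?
(f * a + w + x) * b ≤ (d * a + e + x) * b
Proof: p = f and p ≤ d, therefore f ≤ d. Then f * a ≤ d * a. Since w | e and e > 0, w ≤ e. Because f * a ≤ d * a, f * a + w ≤ d * a + e. Then f * a + w + x ≤ d * a + e + x. Then (f * a + w + x) * b ≤ (d * a + e + x) * b.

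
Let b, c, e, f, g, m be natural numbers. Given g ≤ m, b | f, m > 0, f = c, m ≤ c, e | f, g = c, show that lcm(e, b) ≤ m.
g = c and g ≤ m, so c ≤ m. m ≤ c, so c = m. f = c, so f = m. Since e | f and b | f, lcm(e, b) | f. Since f = m, lcm(e, b) | m. Because m > 0, lcm(e, b) ≤ m.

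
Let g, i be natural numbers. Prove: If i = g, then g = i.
i = g. By symmetry, g = i.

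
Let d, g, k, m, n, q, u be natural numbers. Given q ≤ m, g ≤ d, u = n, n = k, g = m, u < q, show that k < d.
Since u = n and n = k, u = k. u < q, so k < q. g = m and g ≤ d, therefore m ≤ d. Since q ≤ m, q ≤ d. k < q, so k < d.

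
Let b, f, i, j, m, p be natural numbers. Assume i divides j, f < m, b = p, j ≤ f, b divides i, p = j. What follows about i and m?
i < m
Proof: b = p and p = j, so b = j. Since b divides i, j divides i. Since i divides j, j = i. j ≤ f and f < m, thus j < m. Since j = i, i < m.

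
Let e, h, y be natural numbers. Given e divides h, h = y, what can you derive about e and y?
e divides y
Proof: h = y and e divides h. By substitution, e divides y.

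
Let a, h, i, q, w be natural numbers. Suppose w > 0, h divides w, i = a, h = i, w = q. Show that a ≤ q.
h = i and h divides w, therefore i divides w. Since w > 0, i ≤ w. Since w = q, i ≤ q. Since i = a, a ≤ q.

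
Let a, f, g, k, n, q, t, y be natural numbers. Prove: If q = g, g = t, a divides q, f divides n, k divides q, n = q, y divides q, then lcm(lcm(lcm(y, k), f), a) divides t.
q = g and g = t, therefore q = t. From y divides q and k divides q, lcm(y, k) divides q. From n = q and f divides n, f divides q. Since lcm(y, k) divides q, lcm(lcm(y, k), f) divides q. a divides q, so lcm(lcm(lcm(y, k), f), a) divides q. Since q = t, lcm(lcm(lcm(y, k), f), a) divides t.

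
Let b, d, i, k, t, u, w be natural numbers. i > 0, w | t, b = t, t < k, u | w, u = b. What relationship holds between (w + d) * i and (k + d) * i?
(w + d) * i < (k + d) * i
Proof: u = b and u | w, so b | w. Since b = t, t | w. w | t, so t = w. t < k, so w < k. Then w + d < k + d. Since i > 0, (w + d) * i < (k + d) * i.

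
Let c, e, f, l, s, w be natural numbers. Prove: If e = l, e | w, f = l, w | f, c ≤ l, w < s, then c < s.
e = l and e | w, therefore l | w. Since f = l and w | f, w | l. l | w, so l = w. Because c ≤ l, c ≤ w. w < s, so c < s.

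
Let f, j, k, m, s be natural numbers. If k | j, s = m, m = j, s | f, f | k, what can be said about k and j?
k = j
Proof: s = m and m = j, thus s = j. From s | f and f | k, s | k. s = j, so j | k. k | j, so k = j.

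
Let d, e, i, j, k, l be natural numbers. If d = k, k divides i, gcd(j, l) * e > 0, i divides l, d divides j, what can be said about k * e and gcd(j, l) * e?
k * e ≤ gcd(j, l) * e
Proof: d = k and d divides j, thus k divides j. Since k divides i and i divides l, k divides l. Since k divides j, k divides gcd(j, l). Then k * e divides gcd(j, l) * e. Since gcd(j, l) * e > 0, k * e ≤ gcd(j, l) * e.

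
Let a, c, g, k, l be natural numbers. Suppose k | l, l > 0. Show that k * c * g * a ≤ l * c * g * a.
Because k | l and l > 0, k ≤ l. Then k * c ≤ l * c. Then k * c * g ≤ l * c * g. Then k * c * g * a ≤ l * c * g * a.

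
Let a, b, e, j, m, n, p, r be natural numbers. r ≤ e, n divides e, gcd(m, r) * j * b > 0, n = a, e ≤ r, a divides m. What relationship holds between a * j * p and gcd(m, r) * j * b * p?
a * j * p ≤ gcd(m, r) * j * b * p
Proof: Because e ≤ r and r ≤ e, e = r. From n = a and n divides e, a divides e. Since e = r, a divides r. a divides m, so a divides gcd(m, r). Then a * j divides gcd(m, r) * j. Then a * j divides gcd(m, r) * j * b. Since gcd(m, r) * j * b > 0, a * j ≤ gcd(m, r) * j * b. By multiplying by a non-negative, a * j * p ≤ gcd(m, r) * j * b * p.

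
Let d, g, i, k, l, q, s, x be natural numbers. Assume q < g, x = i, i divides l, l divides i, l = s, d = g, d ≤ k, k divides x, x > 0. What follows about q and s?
q < s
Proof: Since i divides l and l divides i, i = l. Since x = i, x = l. l = s, so x = s. d = g and d ≤ k, so g ≤ k. k divides x and x > 0, so k ≤ x. Since g ≤ k, g ≤ x. Since x = s, g ≤ s. Since q < g, q < s.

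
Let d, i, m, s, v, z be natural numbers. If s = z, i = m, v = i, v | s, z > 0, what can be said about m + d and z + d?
m + d ≤ z + d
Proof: Since v = i and v | s, i | s. i = m, so m | s. s = z, so m | z. z > 0, so m ≤ z. Then m + d ≤ z + d.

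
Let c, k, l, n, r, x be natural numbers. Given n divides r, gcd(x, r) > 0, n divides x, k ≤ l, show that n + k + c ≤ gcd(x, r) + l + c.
n divides x and n divides r, hence n divides gcd(x, r). gcd(x, r) > 0, so n ≤ gcd(x, r). Since k ≤ l, n + k ≤ gcd(x, r) + l. Then n + k + c ≤ gcd(x, r) + l + c.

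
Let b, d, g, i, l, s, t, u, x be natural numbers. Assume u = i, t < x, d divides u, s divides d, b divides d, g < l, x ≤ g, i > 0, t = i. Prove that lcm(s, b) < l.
Since s divides d and b divides d, lcm(s, b) divides d. u = i and d divides u, therefore d divides i. lcm(s, b) divides d, so lcm(s, b) divides i. i > 0, so lcm(s, b) ≤ i. t = i and t < x, so i < x. lcm(s, b) ≤ i, so lcm(s, b) < x. x ≤ g and g < l, hence x < l. lcm(s, b) < x, so lcm(s, b) < l.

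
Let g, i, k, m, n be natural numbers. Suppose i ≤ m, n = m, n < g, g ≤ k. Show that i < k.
n < g and g ≤ k, so n < k. From n = m, m < k. Since i ≤ m, i < k.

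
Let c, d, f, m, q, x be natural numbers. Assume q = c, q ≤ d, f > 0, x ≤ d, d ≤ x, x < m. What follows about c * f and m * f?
c * f < m * f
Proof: d ≤ x and x ≤ d, therefore d = x. q = c and q ≤ d, thus c ≤ d. Since d = x, c ≤ x. Since x < m, c < m. Since f > 0, c * f < m * f.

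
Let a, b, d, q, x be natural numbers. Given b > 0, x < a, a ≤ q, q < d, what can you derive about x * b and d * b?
x * b < d * b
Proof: x < a and a ≤ q, therefore x < q. q < d, so x < d. b > 0, so x * b < d * b.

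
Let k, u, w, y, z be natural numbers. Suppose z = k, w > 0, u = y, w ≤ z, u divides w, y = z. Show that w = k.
u = y and y = z, so u = z. Since u divides w, z divides w. w > 0, so z ≤ w. Since w ≤ z, w = z. Since z = k, w = k.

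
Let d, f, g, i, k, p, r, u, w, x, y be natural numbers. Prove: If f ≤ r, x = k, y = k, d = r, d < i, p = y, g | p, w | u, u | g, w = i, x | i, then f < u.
w = i and w | u, thus i | u. u | g and g | p, so u | p. Since p = y, u | y. Since y = k, u | k. Because x = k and x | i, k | i. u | k, so u | i. Since i | u, i = u. d = r and d < i, so r < i. i = u, so r < u. Since f ≤ r, f < u.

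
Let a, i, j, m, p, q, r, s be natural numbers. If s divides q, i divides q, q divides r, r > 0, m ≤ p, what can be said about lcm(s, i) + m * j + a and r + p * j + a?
lcm(s, i) + m * j + a ≤ r + p * j + a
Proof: s divides q and i divides q, hence lcm(s, i) divides q. Since q divides r, lcm(s, i) divides r. r > 0, so lcm(s, i) ≤ r. Since m ≤ p, by multiplying by a non-negative, m * j ≤ p * j. Then m * j + a ≤ p * j + a. Since lcm(s, i) ≤ r, lcm(s, i) + m * j + a ≤ r + p * j + a.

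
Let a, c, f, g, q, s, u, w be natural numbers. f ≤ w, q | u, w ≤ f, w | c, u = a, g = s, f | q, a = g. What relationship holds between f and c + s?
f | c + s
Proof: Since w ≤ f and f ≤ w, w = f. w | c, so f | c. From u = a and a = g, u = g. Since q | u, q | g. g = s, so q | s. Since f | q, f | s. f | c, so f | c + s.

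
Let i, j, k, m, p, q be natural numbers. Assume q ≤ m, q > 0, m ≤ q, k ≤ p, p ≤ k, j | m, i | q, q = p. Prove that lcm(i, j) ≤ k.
Since p ≤ k and k ≤ p, p = k. Since q = p, q = k. Since m ≤ q and q ≤ m, m = q. j | m, so j | q. Since i | q, lcm(i, j) | q. Because q > 0, lcm(i, j) ≤ q. Since q = k, lcm(i, j) ≤ k.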